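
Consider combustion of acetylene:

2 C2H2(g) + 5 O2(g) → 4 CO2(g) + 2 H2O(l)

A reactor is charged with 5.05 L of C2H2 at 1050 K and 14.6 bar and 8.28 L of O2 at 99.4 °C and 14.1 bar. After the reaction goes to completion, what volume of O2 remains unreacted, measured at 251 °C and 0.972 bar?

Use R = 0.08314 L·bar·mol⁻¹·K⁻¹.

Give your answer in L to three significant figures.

74.3 L

n(C2H2) = PV/RT = (14.6 × 5.05) / (0.08314 × 1050) = 0.8446 mol
n(O2) = PV/RT = (14.1 × 8.28) / (0.08314 × 372.55) = 3.769 mol
For 0.8446 mol C2H2, stoichiometry requires (5/2) × 0.8446 = 2.111 mol O2; 3.769 mol is available, so C2H2 is limiting.
n(O2) consumed = (5/2) × 0.8446 = 2.111 mol; remaining = 3.769 − 2.111 = 1.658 mol
V(O2) = nRT/P = 1.658 × 0.08314 × 524.15 / 0.972 = 74.33 L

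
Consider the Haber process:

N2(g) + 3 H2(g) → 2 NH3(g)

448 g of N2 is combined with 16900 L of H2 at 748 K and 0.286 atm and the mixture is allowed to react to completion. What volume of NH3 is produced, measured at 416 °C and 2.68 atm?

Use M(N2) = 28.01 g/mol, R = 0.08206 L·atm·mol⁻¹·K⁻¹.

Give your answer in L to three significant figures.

n(N2) = 448 / 28.01 = 15.99 mol
n(H2) = PV/RT = (0.286 × 16900) / (0.08206 × 748) = 78.74 mol
For 15.99 mol N2, stoichiometry requires (3/1) × 15.99 = 47.97 mol H2; 78.74 mol is available, so N2 is limiting.
n(NH3) = (2/1) × 15.99 = 31.98 mol
V(NH3) = nRT/P = 31.98 × 0.08206 × 689.15 / 2.68 = 674.8 L

675 L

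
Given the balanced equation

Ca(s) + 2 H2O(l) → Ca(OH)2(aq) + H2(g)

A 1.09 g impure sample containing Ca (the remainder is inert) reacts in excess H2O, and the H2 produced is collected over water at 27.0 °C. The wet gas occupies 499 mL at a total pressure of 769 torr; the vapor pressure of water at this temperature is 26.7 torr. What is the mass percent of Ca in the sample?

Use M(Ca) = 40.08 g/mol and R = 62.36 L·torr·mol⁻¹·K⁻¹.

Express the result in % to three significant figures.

72.8 %

P(H2) = 769 − 26.7 = 742.3 torr
n(H2) = PV/RT = (742.3 × 0.4990) / (62.36 × 300.15) = 0.01979 mol
n(Ca) = (1/1) × 0.01979 = 0.01979 mol
m(Ca) = 0.01979 × 40.08 = 0.7932 g
%Ca = 0.7932 / 1.09 × 100 = 72.77%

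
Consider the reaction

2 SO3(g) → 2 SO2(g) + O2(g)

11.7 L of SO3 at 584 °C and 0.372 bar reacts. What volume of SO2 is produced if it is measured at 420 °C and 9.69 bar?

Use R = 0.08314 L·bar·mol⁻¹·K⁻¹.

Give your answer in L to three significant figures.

n(SO3) = PV/RT = (0.372 × 11.7) / (0.08314 × 857.15) = 0.06107 mol
n(SO2) = (2/2) × 0.06107 = 0.06107 mol
V = nRT/P = 0.06107 × 0.08314 × 693.15 / 9.69 = 0.3632 L

0.363 L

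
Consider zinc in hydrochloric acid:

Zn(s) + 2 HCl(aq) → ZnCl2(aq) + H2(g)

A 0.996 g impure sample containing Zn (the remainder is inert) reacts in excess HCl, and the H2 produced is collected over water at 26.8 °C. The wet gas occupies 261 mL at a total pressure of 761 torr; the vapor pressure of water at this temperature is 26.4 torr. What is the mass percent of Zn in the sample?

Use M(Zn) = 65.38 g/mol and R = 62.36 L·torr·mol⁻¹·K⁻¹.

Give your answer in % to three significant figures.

67.3 %

P(H2) = 761 − 26.4 = 734.6 torr
n(H2) = PV/RT = (734.6 × 0.2610) / (62.36 × 299.95) = 0.01025 mol
n(Zn) = (1/1) × 0.01025 = 0.01025 mol
m(Zn) = 0.01025 × 65.38 = 0.6701 g
%Zn = 0.6701 / 0.996 × 100 = 67.28%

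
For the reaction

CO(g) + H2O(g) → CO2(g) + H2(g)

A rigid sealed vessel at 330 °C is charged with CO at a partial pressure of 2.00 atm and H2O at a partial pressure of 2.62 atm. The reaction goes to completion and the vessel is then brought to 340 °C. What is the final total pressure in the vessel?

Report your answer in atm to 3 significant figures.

At constant V, partial pressures at 330 °C are proportional to moles, so apply stoichiometry directly to pressures.
P(H2O) required for 2.00 atm of CO = (1/1) × 2.00 = 2.000 atm; available 2.62 atm, so CO is limiting.
P(H2O) remaining = 2.62 − (1/1) × 2.00 = 0.6200 atm
P(gaseous products) = (1+1)/1 × 2.00 = 4.000 atm
P_total at 330 °C = 0.6200 + 4.000 = 4.620 atm
Scaling to 340 °C: P = 4.620 × 613.15/603.15 = 4.697 atm

4.70 atm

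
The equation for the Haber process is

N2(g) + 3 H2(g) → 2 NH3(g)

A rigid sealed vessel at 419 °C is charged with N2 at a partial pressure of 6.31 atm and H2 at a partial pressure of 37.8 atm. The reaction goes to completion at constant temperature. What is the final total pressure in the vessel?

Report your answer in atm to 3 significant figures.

31.5 atm

With V and T fixed, P_i ∝ n_i, so the mole ratios apply directly to partial pressures at 419 °C.
P(H2) required for 6.31 atm of N2 = (3/1) × 6.31 = 18.93 atm; available 37.8 atm, so N2 is limiting.
P(H2) remaining = 37.8 − (3/1) × 6.31 = 18.87 atm
P(gaseous products) = (2)/1 × 6.31 = 12.62 atm
P_total at 419 °C = 18.87 + 12.62 = 31.49 atm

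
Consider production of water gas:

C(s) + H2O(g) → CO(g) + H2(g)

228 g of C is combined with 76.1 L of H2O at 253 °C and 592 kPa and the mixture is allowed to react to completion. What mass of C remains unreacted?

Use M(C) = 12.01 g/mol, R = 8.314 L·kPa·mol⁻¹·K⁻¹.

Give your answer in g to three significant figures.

n(C) = 228 / 12.01 = 18.98 mol
n(H2O) = PV/RT = (592 × 76.1) / (8.314 × 526.15) = 10.30 mol
For 18.98 mol C, stoichiometry requires (1/1) × 18.98 = 18.98 mol H2O; 10.30 mol is available, so H2O is limiting.
n(C) consumed = (1/1) × 10.30 = 10.30 mol; remaining = 18.98 − 10.30 = 8.680 mol
m(C) = 8.680 × 12.01 = 104.2 g

104 g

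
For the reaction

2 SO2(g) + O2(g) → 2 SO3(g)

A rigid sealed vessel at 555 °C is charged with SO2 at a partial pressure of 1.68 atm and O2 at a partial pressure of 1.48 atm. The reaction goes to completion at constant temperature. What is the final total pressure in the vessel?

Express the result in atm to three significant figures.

2.32 atm

With V and T fixed, P_i ∝ n_i, so the mole ratios apply directly to partial pressures at 555 °C.
P(O2) required for 1.68 atm of SO2 = (1/2) × 1.68 = 0.8400 atm; available 1.48 atm, so SO2 is limiting.
P(O2) remaining = 1.48 − (1/2) × 1.68 = 0.6400 atm
P(gaseous products) = (2)/2 × 1.68 = 1.680 atm
P_total at 555 °C = 0.6400 + 1.680 = 2.320 atm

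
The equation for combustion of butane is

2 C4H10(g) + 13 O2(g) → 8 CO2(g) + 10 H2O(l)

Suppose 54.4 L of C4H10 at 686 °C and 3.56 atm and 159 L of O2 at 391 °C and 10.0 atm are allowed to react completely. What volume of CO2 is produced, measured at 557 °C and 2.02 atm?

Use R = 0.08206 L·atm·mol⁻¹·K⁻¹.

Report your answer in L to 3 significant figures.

332 L

n(C4H10) = PV/RT = (3.56 × 54.4) / (0.08206 × 959.15) = 2.461 mol
n(O2) = PV/RT = (10.0 × 159) / (0.08206 × 664.15) = 29.17 mol
For 2.461 mol C4H10, stoichiometry requires (13/2) × 2.461 = 16.00 mol O2; 29.17 mol is available, so C4H10 is limiting.
n(CO2) = (8/2) × 2.461 = 9.844 mol
V(CO2) = nRT/P = 9.844 × 0.08206 × 830.15 / 2.02 = 332.0 L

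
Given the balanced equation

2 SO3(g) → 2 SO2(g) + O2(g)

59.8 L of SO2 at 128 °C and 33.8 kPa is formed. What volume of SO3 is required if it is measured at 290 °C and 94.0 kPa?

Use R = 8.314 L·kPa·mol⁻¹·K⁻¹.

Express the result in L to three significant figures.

30.2 L

n(SO2) = PV/RT = (33.8 × 59.8) / (8.314 × 401.15) = 0.6060 mol
n(SO3) = (2/2) × 0.6060 = 0.6060 mol
V = nRT/P = 0.6060 × 8.314 × 563.15 / 94.0 = 30.18 L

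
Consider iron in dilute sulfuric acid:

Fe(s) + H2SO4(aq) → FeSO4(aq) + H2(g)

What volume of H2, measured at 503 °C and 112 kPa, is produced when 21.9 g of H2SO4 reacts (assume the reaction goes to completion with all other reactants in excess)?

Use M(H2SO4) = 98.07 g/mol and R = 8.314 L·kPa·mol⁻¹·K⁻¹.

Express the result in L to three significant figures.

n(H2SO4) = 21.90 / 98.07 = 0.2233 mol
n(H2) = (1/1) × 0.2233 = 0.2233 mol
V = nRT/P = 0.2233 × 8.314 × 776.15 / 112 = 12.87 L

12.9 L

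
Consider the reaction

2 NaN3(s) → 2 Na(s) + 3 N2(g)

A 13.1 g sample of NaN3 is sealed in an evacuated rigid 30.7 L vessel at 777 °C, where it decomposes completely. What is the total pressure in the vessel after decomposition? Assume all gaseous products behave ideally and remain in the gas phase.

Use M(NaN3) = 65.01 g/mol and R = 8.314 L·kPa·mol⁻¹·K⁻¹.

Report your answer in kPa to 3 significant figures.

86.0 kPa

n(NaN3) = 13.1 / 65.01 = 0.2015 mol
n(gas produced) = (3/2) × 0.2015 = 0.3023 mol
P = nRT/V = 0.3023 × 8.314 × 1050.15 / 30.7 = 85.97 kPa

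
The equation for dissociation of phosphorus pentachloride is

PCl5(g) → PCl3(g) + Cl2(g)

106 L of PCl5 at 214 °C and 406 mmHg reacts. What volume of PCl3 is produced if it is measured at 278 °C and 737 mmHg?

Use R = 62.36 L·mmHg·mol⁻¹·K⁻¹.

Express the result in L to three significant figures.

n(PCl5) = PV/RT = (406 × 106) / (62.36 × 487.15) = 1.417 mol
n(PCl3) = (1/1) × 1.417 = 1.417 mol
V = nRT/P = 1.417 × 62.36 × 551.15 / 737 = 66.08 L

66.1 L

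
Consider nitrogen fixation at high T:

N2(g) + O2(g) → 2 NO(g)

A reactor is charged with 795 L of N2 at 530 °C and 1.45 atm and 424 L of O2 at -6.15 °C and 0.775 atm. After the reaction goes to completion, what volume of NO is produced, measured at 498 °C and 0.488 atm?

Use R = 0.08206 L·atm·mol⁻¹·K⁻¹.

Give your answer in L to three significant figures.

n(N2) = PV/RT = (1.45 × 795) / (0.08206 × 803.15) = 17.49 mol
n(O2) = PV/RT = (0.775 × 424) / (0.08206 × 267) = 15.00 mol
For 17.49 mol N2, stoichiometry requires (1/1) × 17.49 = 17.49 mol O2; 15.00 mol is available, so O2 is limiting.
n(NO) = (2/1) × 15.00 = 30.00 mol
V(NO) = nRT/P = 30.00 × 0.08206 × 771.15 / 0.488 = 3890 L

3890 L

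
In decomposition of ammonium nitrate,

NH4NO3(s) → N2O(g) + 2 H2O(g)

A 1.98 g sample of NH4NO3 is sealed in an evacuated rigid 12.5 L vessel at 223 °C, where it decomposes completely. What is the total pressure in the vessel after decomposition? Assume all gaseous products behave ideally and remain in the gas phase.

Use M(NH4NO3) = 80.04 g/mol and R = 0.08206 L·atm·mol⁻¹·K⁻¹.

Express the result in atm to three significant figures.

n(NH4NO3) = 1.98 / 80.04 = 0.02474 mol
n(gas produced) = (3/1) × 0.02474 = 0.07422 mol
P = nRT/V = 0.07422 × 0.08206 × 496.15 / 12.5 = 0.2417 atm

0.242 atm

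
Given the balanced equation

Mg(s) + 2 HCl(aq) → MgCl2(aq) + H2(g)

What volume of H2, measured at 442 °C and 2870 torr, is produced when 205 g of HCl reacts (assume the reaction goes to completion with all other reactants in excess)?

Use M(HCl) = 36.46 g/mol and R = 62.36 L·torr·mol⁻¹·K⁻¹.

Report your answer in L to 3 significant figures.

43.7 L

n(HCl) = 205.0 / 36.46 = 5.623 mol
n(H2) = (1/2) × 5.623 = 2.812 mol
V = nRT/P = 2.812 × 62.36 × 715.15 / 2870 = 43.70 L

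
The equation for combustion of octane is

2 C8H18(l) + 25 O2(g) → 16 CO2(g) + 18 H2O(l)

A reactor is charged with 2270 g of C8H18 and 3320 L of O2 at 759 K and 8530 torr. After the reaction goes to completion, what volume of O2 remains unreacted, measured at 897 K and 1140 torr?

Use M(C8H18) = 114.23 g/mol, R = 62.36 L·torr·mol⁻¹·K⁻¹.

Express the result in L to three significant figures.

17200 L

n(C8H18) = 2270 / 114.23 = 19.87 mol
n(O2) = PV/RT = (8530 × 3320) / (62.36 × 759) = 598.3 mol
For 19.87 mol C8H18, stoichiometry requires (25/2) × 19.87 = 248.4 mol O2; 598.3 mol is available, so C8H18 is limiting.
n(O2) consumed = (25/2) × 19.87 = 248.4 mol; remaining = 598.3 − 248.4 = 349.9 mol
V(O2) = nRT/P = 349.9 × 62.36 × 897 / 1140 = 17170 L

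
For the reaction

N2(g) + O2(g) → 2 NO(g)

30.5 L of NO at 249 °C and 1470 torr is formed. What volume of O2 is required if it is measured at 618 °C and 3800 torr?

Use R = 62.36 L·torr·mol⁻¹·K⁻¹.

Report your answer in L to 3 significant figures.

n(NO) = PV/RT = (1470 × 30.5) / (62.36 × 522.15) = 1.377 mol
n(O2) = (1/2) × 1.377 = 0.6885 mol
V = nRT/P = 0.6885 × 62.36 × 891.15 / 3800 = 10.07 L

10.1 L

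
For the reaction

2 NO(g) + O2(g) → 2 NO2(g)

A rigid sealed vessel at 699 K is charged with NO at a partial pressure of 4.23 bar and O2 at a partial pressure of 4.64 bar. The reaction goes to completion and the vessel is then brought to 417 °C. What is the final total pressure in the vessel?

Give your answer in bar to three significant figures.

At constant V, partial pressures at 699 K are proportional to moles, so apply stoichiometry directly to pressures.
P(O2) required for 4.23 bar of NO = (1/2) × 4.23 = 2.115 bar; available 4.64 bar, so NO is limiting.
P(O2) remaining = 4.64 − (1/2) × 4.23 = 2.525 bar
P(gaseous products) = (2)/2 × 4.23 = 4.230 bar
P_total at 699 K = 2.525 + 4.230 = 6.755 bar
Scaling to 417 °C: P = 6.755 × 690.15/699 = 6.669 bar

6.67 bar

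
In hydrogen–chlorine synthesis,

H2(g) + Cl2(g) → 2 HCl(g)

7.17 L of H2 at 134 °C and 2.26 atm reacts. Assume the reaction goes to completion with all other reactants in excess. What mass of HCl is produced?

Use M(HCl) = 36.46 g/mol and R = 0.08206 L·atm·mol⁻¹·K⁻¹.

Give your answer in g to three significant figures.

n(H2) = PV/RT = (2.26 × 7.17) / (0.08206 × 407.15) = 0.4850 mol
n(HCl) = (2/1) × 0.4850 = 0.9700 mol
m(HCl) = 0.9700 × 36.46 = 35.37 g

35.4 g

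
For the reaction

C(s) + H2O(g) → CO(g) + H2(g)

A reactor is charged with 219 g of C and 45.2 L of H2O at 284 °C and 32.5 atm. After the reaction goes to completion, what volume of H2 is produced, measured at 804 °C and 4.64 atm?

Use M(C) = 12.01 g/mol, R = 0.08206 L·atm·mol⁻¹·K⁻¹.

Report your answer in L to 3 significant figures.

347 L

n(C) = 219 / 12.01 = 18.23 mol
n(H2O) = PV/RT = (32.5 × 45.2) / (0.08206 × 557.15) = 32.13 mol
For 18.23 mol C, stoichiometry requires (1/1) × 18.23 = 18.23 mol H2O; 32.13 mol is available, so C is limiting.
n(H2) = (1/1) × 18.23 = 18.23 mol
V(H2) = nRT/P = 18.23 × 0.08206 × 1077.15 / 4.64 = 347.3 L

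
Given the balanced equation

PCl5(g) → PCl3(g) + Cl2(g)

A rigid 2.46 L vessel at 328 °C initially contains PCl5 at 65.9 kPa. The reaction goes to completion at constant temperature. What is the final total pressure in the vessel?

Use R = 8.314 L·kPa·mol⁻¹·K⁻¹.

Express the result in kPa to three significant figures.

At constant T and V, P ∝ n(gas): 1 mol gas → 2 mol gas.
P_final = (2/1) × 65.9 = 131.8 kPa

132 kPa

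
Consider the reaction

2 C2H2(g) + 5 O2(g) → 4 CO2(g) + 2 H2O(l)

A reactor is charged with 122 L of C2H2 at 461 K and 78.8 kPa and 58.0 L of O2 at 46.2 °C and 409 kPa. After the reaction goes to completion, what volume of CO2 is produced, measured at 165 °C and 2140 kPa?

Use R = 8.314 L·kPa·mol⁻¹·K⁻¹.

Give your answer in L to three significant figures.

8.54 L

n(C2H2) = PV/RT = (78.8 × 122) / (8.314 × 461) = 2.508 mol
n(O2) = PV/RT = (409 × 58.0) / (8.314 × 319.35) = 8.935 mol
For 2.508 mol C2H2, stoichiometry requires (5/2) × 2.508 = 6.270 mol O2; 8.935 mol is available, so C2H2 is limiting.
n(CO2) = (4/2) × 2.508 = 5.016 mol
V(CO2) = nRT/P = 5.016 × 8.314 × 438.15 / 2140 = 8.538 L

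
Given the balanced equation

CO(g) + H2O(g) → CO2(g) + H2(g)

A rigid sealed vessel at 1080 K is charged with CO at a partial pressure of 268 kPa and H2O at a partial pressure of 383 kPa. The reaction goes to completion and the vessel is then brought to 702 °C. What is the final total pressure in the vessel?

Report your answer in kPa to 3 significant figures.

588 kPa

At constant V, partial pressures at 1080 K are proportional to moles, so apply stoichiometry directly to pressures.
P(H2O) required for 268 kPa of CO = (1/1) × 268 = 268.0 kPa; available 383 kPa, so CO is limiting.
P(H2O) remaining = 383 − (1/1) × 268 = 115.0 kPa
P(gaseous products) = (1+1)/1 × 268 = 536.0 kPa
P_total at 1080 K = 115.0 + 536.0 = 651.0 kPa
Scaling to 702 °C: P = 651.0 × 975.15/1080 = 587.8 kPa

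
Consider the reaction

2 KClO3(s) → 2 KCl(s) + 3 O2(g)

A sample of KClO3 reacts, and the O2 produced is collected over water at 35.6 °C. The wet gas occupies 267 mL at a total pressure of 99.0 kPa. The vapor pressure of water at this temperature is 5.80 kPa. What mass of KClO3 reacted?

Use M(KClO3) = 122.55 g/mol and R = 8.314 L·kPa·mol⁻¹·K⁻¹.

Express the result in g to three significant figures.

0.792 g

P(O2) = 99.0 − 5.80 = 93.20 kPa
n(O2) = PV/RT = (93.20 × 0.2670) / (8.314 × 308.75) = 0.009694 mol
n(KClO3) = (2/3) × 0.009694 = 0.006463 mol
m(KClO3) = 0.006463 × 122.55 = 0.7920 g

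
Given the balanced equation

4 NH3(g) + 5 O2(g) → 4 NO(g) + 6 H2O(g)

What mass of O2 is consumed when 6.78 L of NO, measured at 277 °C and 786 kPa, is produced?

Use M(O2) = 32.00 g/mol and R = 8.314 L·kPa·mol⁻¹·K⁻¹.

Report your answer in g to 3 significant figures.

46.6 g

n(NO) = PV/RT = (786 × 6.78) / (8.314 × 550.15) = 1.165 mol
n(O2) = (5/4) × 1.165 = 1.456 mol
m(O2) = 1.456 × 32.00 = 46.59 g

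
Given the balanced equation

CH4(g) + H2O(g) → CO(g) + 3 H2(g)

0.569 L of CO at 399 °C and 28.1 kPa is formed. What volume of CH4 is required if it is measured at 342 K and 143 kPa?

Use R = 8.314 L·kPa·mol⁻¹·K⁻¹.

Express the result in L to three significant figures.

n(CO) = PV/RT = (28.1 × 0.569) / (8.314 × 672.15) = 0.002861 mol
n(CH4) = (1/1) × 0.002861 = 0.002861 mol
V = nRT/P = 0.002861 × 8.314 × 342 / 143 = 0.05689 L

0.0569 L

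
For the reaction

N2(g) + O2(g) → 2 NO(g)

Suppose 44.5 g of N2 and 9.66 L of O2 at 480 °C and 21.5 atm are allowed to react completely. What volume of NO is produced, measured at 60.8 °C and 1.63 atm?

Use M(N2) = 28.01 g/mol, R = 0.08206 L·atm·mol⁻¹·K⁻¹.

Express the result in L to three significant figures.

n(N2) = 44.5 / 28.01 = 1.589 mol
n(O2) = PV/RT = (21.5 × 9.66) / (0.08206 × 753.15) = 3.360 mol
For 1.589 mol N2, stoichiometry requires (1/1) × 1.589 = 1.589 mol O2; 3.360 mol is available, so N2 is limiting.
n(NO) = (2/1) × 1.589 = 3.178 mol
V(NO) = nRT/P = 3.178 × 0.08206 × 333.95 / 1.63 = 53.43 L

53.4 L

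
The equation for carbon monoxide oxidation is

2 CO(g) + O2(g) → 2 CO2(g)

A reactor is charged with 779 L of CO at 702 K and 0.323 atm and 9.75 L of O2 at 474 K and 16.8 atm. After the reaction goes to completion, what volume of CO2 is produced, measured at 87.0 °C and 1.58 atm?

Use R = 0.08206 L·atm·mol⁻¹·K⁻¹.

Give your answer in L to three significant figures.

n(CO) = PV/RT = (0.323 × 779) / (0.08206 × 702) = 4.368 mol
n(O2) = PV/RT = (16.8 × 9.75) / (0.08206 × 474) = 4.211 mol
For 4.368 mol CO, stoichiometry requires (1/2) × 4.368 = 2.184 mol O2; 4.211 mol is available, so CO is limiting.
n(CO2) = (2/2) × 4.368 = 4.368 mol
V(CO2) = nRT/P = 4.368 × 0.08206 × 360.15 / 1.58 = 81.70 L

81.7 L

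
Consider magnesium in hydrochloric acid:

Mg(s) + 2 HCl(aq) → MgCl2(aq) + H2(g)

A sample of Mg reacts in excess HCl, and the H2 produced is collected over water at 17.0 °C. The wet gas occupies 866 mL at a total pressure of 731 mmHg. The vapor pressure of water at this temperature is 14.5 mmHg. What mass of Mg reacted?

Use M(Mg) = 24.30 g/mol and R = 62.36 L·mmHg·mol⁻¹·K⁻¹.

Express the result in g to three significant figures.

0.833 g

P(H2) = 731 − 14.5 = 716.5 mmHg
n(H2) = PV/RT = (716.5 × 0.8660) / (62.36 × 290.15) = 0.03429 mol
n(Mg) = (1/1) × 0.03429 = 0.03429 mol
m(Mg) = 0.03429 × 24.30 = 0.8332 g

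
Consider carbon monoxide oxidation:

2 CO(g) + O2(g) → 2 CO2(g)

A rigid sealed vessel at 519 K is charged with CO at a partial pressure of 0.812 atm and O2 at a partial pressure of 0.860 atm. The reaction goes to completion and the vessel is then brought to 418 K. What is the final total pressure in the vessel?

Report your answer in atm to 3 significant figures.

1.02 atm

Because the vessel is rigid and T is held at 519 K, work the stoichiometry in partial pressures (P_i = n_iRT/V).
P(O2) required for 0.812 atm of CO = (1/2) × 0.812 = 0.4060 atm; available 0.860 atm, so CO is limiting.
P(O2) remaining = 0.860 − (1/2) × 0.812 = 0.4540 atm
P(gaseous products) = (2)/2 × 0.812 = 0.8120 atm
P_total at 519 K = 0.4540 + 0.8120 = 1.266 atm
Scaling to 418 K: P = 1.266 × 418/519 = 1.020 atm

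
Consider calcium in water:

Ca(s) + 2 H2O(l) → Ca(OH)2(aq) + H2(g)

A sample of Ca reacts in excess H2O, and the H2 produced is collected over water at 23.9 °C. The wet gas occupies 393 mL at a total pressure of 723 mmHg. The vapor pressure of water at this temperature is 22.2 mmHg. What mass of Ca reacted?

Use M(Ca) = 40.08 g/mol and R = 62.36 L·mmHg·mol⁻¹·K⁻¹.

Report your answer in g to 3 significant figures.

0.596 g

P(H2) = 723 − 22.2 = 700.8 mmHg
n(H2) = PV/RT = (700.8 × 0.3930) / (62.36 × 297.05) = 0.01487 mol
n(Ca) = (1/1) × 0.01487 = 0.01487 mol
m(Ca) = 0.01487 × 40.08 = 0.5960 g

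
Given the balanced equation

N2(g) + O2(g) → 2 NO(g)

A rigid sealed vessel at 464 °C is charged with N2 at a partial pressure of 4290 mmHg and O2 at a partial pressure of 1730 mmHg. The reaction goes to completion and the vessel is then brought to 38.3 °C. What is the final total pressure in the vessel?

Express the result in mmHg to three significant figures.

2540 mmHg

At constant V, partial pressures at 464 °C are proportional to moles, so apply stoichiometry directly to pressures.
P(O2) required for 4290 mmHg of N2 = (1/1) × 4290 = 4290 mmHg; available 1730 mmHg, so O2 is limiting.
P(N2) remaining = 4290 − (1/1) × 1730 = 2560 mmHg
P(gaseous products) = (2)/1 × 1730 = 3460 mmHg
P_total at 464 °C = 2560 + 3460 = 6020 mmHg
Scaling to 38.3 °C: P = 6020 × 311.45/737.15 = 2543 mmHg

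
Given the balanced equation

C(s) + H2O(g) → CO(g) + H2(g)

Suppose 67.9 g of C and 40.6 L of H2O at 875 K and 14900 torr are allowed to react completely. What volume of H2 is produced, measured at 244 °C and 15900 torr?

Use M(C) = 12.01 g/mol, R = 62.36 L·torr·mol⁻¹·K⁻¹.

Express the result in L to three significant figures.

11.5 L

n(C) = 67.9 / 12.01 = 5.654 mol
n(H2O) = PV/RT = (14900 × 40.6) / (62.36 × 875) = 11.09 mol
For 5.654 mol C, stoichiometry requires (1/1) × 5.654 = 5.654 mol H2O; 11.09 mol is available, so C is limiting.
n(H2) = (1/1) × 5.654 = 5.654 mol
V(H2) = nRT/P = 5.654 × 62.36 × 517.15 / 15900 = 11.47 L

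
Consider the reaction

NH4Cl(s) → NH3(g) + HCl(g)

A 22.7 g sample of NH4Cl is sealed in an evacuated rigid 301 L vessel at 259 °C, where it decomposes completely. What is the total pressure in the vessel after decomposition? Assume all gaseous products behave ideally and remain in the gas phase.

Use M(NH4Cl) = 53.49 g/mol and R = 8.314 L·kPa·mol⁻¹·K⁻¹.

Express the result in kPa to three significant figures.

12.5 kPa

n(NH4Cl) = 22.7 / 53.49 = 0.4244 mol
n(gas produced) = (2/1) × 0.4244 = 0.8488 mol
P = nRT/V = 0.8488 × 8.314 × 532.15 / 301 = 12.48 kPa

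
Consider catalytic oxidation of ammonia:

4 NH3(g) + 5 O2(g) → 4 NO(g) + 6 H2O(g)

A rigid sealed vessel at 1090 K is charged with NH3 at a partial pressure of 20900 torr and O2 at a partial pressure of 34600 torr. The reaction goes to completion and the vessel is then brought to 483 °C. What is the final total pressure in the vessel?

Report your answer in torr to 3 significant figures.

Because the vessel is rigid and T is held at 1090 K, work the stoichiometry in partial pressures (P_i = n_iRT/V).
P(O2) required for 20900 torr of NH3 = (5/4) × 20900 = 26120 torr; available 34600 torr, so NH3 is limiting.
P(O2) remaining = 34600 − (5/4) × 20900 = 8475 torr
P(gaseous products) = (4+6)/4 × 20900 = 52250 torr
P_total at 1090 K = 8475 + 52250 = 60720 torr
Scaling to 483 °C: P = 60720 × 756.15/1090 = 42120 torr

42100 torr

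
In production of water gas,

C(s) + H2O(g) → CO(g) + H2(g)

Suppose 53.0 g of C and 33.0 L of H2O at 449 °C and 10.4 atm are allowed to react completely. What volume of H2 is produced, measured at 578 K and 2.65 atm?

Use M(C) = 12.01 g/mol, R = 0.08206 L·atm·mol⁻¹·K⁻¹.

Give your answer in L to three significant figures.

n(C) = 53.0 / 12.01 = 4.413 mol
n(H2O) = PV/RT = (10.4 × 33.0) / (0.08206 × 722.15) = 5.791 mol
For 4.413 mol C, stoichiometry requires (1/1) × 4.413 = 4.413 mol H2O; 5.791 mol is available, so C is limiting.
n(H2) = (1/1) × 4.413 = 4.413 mol
V(H2) = nRT/P = 4.413 × 0.08206 × 578 / 2.65 = 78.99 L

79.0 L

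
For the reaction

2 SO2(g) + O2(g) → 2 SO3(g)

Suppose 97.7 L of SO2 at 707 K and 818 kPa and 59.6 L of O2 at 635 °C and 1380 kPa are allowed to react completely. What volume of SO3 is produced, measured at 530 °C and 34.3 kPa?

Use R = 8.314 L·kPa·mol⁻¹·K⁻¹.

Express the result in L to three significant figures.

n(SO2) = PV/RT = (818 × 97.7) / (8.314 × 707) = 13.60 mol
n(O2) = PV/RT = (1380 × 59.6) / (8.314 × 908.15) = 10.89 mol
For 13.60 mol SO2, stoichiometry requires (1/2) × 13.60 = 6.800 mol O2; 10.89 mol is available, so SO2 is limiting.
n(SO3) = (2/2) × 13.60 = 13.60 mol
V(SO3) = nRT/P = 13.60 × 8.314 × 803.15 / 34.3 = 2648 L

2650 L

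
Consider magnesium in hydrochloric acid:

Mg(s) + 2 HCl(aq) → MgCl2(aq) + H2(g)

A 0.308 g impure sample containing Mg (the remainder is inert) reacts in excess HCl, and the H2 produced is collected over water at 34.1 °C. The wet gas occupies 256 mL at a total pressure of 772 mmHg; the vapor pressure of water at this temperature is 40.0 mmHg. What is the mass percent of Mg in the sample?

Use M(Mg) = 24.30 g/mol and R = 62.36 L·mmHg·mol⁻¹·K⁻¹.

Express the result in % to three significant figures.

P(H2) = 772 − 40.0 = 732.0 mmHg
n(H2) = PV/RT = (732.0 × 0.2560) / (62.36 × 307.25) = 0.009780 mol
n(Mg) = (1/1) × 0.009780 = 0.009780 mol
m(Mg) = 0.009780 × 24.30 = 0.2377 g
%Mg = 0.2377 / 0.308 × 100 = 77.18%

77.2 %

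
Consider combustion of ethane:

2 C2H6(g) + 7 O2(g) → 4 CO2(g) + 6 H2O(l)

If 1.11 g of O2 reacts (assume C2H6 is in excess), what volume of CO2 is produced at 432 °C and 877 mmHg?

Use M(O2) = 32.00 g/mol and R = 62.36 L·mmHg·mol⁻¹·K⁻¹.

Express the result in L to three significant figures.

n(O2) = 1.110 / 32.00 = 0.03469 mol
n(CO2) = (4/7) × 0.03469 = 0.01982 mol
V = nRT/P = 0.01982 × 62.36 × 705.15 / 877 = 0.9938 L

0.994 L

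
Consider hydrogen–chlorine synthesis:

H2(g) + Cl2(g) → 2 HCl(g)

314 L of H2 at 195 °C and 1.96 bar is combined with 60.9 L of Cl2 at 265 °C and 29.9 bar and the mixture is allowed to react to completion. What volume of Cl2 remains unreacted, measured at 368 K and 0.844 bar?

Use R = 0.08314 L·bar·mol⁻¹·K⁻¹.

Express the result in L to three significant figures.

902 L

n(H2) = PV/RT = (1.96 × 314) / (0.08314 × 468.15) = 15.81 mol
n(Cl2) = PV/RT = (29.9 × 60.9) / (0.08314 × 538.15) = 40.70 mol
For 15.81 mol H2, stoichiometry requires (1/1) × 15.81 = 15.81 mol Cl2; 40.70 mol is available, so H2 is limiting.
n(Cl2) consumed = (1/1) × 15.81 = 15.81 mol; remaining = 40.70 − 15.81 = 24.89 mol
V(Cl2) = nRT/P = 24.89 × 0.08314 × 368 / 0.844 = 902.3 L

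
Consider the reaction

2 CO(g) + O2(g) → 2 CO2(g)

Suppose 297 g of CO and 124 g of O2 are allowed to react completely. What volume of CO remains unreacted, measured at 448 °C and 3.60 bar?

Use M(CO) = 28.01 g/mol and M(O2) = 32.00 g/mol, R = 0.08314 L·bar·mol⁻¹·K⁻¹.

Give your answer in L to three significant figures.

47.5 L

n(CO) = 297 / 28.01 = 10.60 mol
n(O2) = 124 / 32.00 = 3.875 mol
For 10.60 mol CO, stoichiometry requires (1/2) × 10.60 = 5.300 mol O2; 3.875 mol is available, so O2 is limiting.
n(CO) consumed = (2/1) × 3.875 = 7.750 mol; remaining = 10.60 − 7.750 = 2.850 mol
V(CO) = nRT/P = 2.850 × 0.08314 × 721.15 / 3.60 = 47.47 L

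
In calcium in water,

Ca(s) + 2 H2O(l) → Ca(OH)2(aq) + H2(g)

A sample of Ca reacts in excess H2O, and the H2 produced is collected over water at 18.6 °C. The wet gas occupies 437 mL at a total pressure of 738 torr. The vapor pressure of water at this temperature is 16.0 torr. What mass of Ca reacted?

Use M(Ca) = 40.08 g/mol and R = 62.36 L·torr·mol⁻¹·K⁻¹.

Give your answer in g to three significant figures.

P(H2) = 738 − 16.0 = 722.0 torr
n(H2) = PV/RT = (722.0 × 0.4370) / (62.36 × 291.75) = 0.01734 mol
n(Ca) = (1/1) × 0.01734 = 0.01734 mol
m(Ca) = 0.01734 × 40.08 = 0.6950 g

0.695 g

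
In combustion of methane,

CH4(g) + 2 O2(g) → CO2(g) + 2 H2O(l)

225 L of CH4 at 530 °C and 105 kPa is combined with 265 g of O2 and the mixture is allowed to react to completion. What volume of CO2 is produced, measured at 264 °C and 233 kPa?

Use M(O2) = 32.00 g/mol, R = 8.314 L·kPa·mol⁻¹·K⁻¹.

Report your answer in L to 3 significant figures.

n(CH4) = PV/RT = (105 × 225) / (8.314 × 803.15) = 3.538 mol
n(O2) = 265 / 32.00 = 8.281 mol
For 3.538 mol CH4, stoichiometry requires (2/1) × 3.538 = 7.076 mol O2; 8.281 mol is available, so CH4 is limiting.
n(CO2) = (1/1) × 3.538 = 3.538 mol
V(CO2) = nRT/P = 3.538 × 8.314 × 537.15 / 233 = 67.81 L

67.8 L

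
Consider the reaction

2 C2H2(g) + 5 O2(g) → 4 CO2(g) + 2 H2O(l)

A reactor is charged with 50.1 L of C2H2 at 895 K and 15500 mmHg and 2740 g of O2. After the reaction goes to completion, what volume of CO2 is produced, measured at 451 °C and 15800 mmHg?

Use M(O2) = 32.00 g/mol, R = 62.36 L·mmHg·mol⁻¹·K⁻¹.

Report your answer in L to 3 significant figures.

n(C2H2) = PV/RT = (15500 × 50.1) / (62.36 × 895) = 13.91 mol
n(O2) = 2740 / 32.00 = 85.62 mol
For 13.91 mol C2H2, stoichiometry requires (5/2) × 13.91 = 34.77 mol O2; 85.62 mol is available, so C2H2 is limiting.
n(CO2) = (4/2) × 13.91 = 27.82 mol
V(CO2) = nRT/P = 27.82 × 62.36 × 724.15 / 15800 = 79.51 L

79.5 L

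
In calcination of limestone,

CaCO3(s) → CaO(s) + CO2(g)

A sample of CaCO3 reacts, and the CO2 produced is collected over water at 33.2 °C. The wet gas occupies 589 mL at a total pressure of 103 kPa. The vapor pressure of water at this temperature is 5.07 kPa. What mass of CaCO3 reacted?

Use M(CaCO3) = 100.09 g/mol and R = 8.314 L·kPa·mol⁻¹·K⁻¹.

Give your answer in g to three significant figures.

2.27 g

P(CO2) = 103 − 5.07 = 97.93 kPa
n(CO2) = PV/RT = (97.93 × 0.5890) / (8.314 × 306.35) = 0.02265 mol
n(CaCO3) = (1/1) × 0.02265 = 0.02265 mol
m(CaCO3) = 0.02265 × 100.09 = 2.267 g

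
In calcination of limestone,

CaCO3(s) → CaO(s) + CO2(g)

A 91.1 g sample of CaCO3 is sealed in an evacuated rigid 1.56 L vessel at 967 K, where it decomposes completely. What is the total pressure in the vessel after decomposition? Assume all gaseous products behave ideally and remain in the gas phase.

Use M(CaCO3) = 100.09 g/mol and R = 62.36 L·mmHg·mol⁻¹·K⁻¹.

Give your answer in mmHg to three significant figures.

n(CaCO3) = 91.1 / 100.09 = 0.9102 mol
n(gas produced) = (1/1) × 0.9102 = 0.9102 mol
P = nRT/V = 0.9102 × 62.36 × 967 / 1.56 = 35180 mmHg

35200 mmHg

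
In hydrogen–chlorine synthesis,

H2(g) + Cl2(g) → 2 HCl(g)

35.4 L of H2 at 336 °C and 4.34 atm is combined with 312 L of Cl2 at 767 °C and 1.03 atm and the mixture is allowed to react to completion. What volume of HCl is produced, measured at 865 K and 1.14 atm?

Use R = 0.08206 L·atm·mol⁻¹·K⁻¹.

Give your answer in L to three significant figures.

383 L

n(H2) = PV/RT = (4.34 × 35.4) / (0.08206 × 609.15) = 3.074 mol
n(Cl2) = PV/RT = (1.03 × 312) / (0.08206 × 1040.15) = 3.765 mol
For 3.074 mol H2, stoichiometry requires (1/1) × 3.074 = 3.074 mol Cl2; 3.765 mol is available, so H2 is limiting.
n(HCl) = (2/1) × 3.074 = 6.148 mol
V(HCl) = nRT/P = 6.148 × 0.08206 × 865 / 1.14 = 382.8 L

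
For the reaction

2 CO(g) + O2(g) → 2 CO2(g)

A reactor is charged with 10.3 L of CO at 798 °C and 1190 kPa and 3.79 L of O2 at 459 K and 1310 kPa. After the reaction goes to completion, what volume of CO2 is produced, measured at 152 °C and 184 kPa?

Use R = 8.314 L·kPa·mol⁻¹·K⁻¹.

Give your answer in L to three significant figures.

n(CO) = PV/RT = (1190 × 10.3) / (8.314 × 1071.15) = 1.376 mol
n(O2) = PV/RT = (1310 × 3.79) / (8.314 × 459) = 1.301 mol
For 1.376 mol CO, stoichiometry requires (1/2) × 1.376 = 0.6880 mol O2; 1.301 mol is available, so CO is limiting.
n(CO2) = (2/2) × 1.376 = 1.376 mol
V(CO2) = nRT/P = 1.376 × 8.314 × 425.15 / 184 = 26.43 L

26.4 L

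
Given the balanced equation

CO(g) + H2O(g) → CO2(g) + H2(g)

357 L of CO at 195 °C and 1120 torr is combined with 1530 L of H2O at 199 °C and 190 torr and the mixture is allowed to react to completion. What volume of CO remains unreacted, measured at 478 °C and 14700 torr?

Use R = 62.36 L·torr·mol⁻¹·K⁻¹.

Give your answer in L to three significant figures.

n(CO) = PV/RT = (1120 × 357) / (62.36 × 468.15) = 13.70 mol
n(H2O) = PV/RT = (190 × 1530) / (62.36 × 472.15) = 9.873 mol
For 13.70 mol CO, stoichiometry requires (1/1) × 13.70 = 13.70 mol H2O; 9.873 mol is available, so H2O is limiting.
n(CO) consumed = (1/1) × 9.873 = 9.873 mol; remaining = 13.70 − 9.873 = 3.827 mol
V(CO) = nRT/P = 3.827 × 62.36 × 751.15 / 14700 = 12.19 L

12.2 L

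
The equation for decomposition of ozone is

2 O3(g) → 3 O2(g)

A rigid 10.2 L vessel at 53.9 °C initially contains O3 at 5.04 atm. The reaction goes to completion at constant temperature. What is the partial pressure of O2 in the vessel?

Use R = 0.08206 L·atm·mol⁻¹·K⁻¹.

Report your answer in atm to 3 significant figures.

7.56 atm

n(O3)₀ = PV/RT = (5.04 × 10.2) / (0.08206 × 327.05) = 1.916 mol
n(O2) = (3/2) × 1.916 = 2.874 mol
P(O2) = nRT/V = 2.874 × 0.08206 × 327.05 / 10.2 = 7.562 atm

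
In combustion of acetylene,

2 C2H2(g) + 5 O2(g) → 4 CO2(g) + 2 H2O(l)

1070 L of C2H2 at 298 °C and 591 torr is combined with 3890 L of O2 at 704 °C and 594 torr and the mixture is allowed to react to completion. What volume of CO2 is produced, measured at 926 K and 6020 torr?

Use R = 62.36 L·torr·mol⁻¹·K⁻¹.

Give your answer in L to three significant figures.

n(C2H2) = PV/RT = (591 × 1070) / (62.36 × 571.15) = 17.75 mol
n(O2) = PV/RT = (594 × 3890) / (62.36 × 977.15) = 37.92 mol
For 17.75 mol C2H2, stoichiometry requires (5/2) × 17.75 = 44.38 mol O2; 37.92 mol is available, so O2 is limiting.
n(CO2) = (4/5) × 37.92 = 30.34 mol
V(CO2) = nRT/P = 30.34 × 62.36 × 926 / 6020 = 291.0 L

291 L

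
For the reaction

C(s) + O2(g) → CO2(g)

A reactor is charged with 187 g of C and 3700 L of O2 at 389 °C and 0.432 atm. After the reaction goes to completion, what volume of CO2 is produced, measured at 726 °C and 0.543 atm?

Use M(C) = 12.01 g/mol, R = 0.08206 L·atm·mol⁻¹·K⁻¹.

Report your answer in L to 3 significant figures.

2350 L

n(C) = 187 / 12.01 = 15.57 mol
n(O2) = PV/RT = (0.432 × 3700) / (0.08206 × 662.15) = 29.42 mol
For 15.57 mol C, stoichiometry requires (1/1) × 15.57 = 15.57 mol O2; 29.42 mol is available, so C is limiting.
n(CO2) = (1/1) × 15.57 = 15.57 mol
V(CO2) = nRT/P = 15.57 × 0.08206 × 999.15 / 0.543 = 2351 L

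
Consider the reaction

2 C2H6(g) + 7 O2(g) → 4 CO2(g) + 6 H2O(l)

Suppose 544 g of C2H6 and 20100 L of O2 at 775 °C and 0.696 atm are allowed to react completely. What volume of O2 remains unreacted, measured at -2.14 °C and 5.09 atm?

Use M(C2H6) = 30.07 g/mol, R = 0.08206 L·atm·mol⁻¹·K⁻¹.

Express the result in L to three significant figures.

434 L

n(C2H6) = 544 / 30.07 = 18.09 mol
n(O2) = PV/RT = (0.696 × 20100) / (0.08206 × 1048.15) = 162.6 mol
For 18.09 mol C2H6, stoichiometry requires (7/2) × 18.09 = 63.31 mol O2; 162.6 mol is available, so C2H6 is limiting.
n(O2) consumed = (7/2) × 18.09 = 63.31 mol; remaining = 162.6 − 63.31 = 99.29 mol
V(O2) = nRT/P = 99.29 × 0.08206 × 271.01 / 5.09 = 433.8 L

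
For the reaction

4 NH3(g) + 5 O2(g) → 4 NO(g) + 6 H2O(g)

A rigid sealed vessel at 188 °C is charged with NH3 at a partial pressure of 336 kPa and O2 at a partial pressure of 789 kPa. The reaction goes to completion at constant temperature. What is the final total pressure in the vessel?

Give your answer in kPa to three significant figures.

At constant V, partial pressures at 188 °C are proportional to moles, so apply stoichiometry directly to pressures.
P(O2) required for 336 kPa of NH3 = (5/4) × 336 = 420.0 kPa; available 789 kPa, so NH3 is limiting.
P(O2) remaining = 789 − (5/4) × 336 = 369.0 kPa
P(gaseous products) = (4+6)/4 × 336 = 840.0 kPa
P_total at 188 °C = 369.0 + 840.0 = 1209 kPa

1210 kPa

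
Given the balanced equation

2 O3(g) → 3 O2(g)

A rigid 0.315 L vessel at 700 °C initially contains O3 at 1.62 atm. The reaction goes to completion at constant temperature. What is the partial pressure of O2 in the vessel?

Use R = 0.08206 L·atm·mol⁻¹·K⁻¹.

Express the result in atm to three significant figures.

n(O3)₀ = PV/RT = (1.62 × 0.315) / (0.08206 × 973.15) = 0.006390 mol
n(O2) = (3/2) × 0.006390 = 0.009585 mol
P(O2) = nRT/V = 0.009585 × 0.08206 × 973.15 / 0.315 = 2.430 atm

2.43 atm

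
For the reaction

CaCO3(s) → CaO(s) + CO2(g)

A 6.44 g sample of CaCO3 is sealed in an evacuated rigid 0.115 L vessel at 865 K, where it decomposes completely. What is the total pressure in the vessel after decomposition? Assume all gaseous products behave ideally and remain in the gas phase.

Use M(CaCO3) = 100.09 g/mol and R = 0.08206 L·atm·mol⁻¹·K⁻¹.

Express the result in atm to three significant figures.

39.7 atm

n(CaCO3) = 6.44 / 100.09 = 0.06434 mol
n(gas produced) = (1/1) × 0.06434 = 0.06434 mol
P = nRT/V = 0.06434 × 0.08206 × 865 / 0.115 = 39.71 atm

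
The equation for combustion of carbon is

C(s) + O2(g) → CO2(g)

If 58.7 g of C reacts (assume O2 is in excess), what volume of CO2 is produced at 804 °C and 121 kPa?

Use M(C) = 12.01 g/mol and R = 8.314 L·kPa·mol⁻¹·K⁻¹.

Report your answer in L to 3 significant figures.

362 L

n(C) = 58.70 / 12.01 = 4.888 mol
n(CO2) = (1/1) × 4.888 = 4.888 mol
V = nRT/P = 4.888 × 8.314 × 1077.15 / 121 = 361.8 L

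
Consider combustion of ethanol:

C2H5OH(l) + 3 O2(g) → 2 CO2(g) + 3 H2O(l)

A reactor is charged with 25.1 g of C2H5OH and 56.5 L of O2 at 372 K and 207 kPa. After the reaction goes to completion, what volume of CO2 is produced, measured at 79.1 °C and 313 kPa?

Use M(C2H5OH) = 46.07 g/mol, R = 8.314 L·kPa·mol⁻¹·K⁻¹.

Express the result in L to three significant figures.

n(C2H5OH) = 25.1 / 46.07 = 0.5448 mol
n(O2) = PV/RT = (207 × 56.5) / (8.314 × 372) = 3.782 mol
For 0.5448 mol C2H5OH, stoichiometry requires (3/1) × 0.5448 = 1.634 mol O2; 3.782 mol is available, so C2H5OH is limiting.
n(CO2) = (2/1) × 0.5448 = 1.090 mol
V(CO2) = nRT/P = 1.090 × 8.314 × 352.25 / 313 = 10.20 L

10.2 L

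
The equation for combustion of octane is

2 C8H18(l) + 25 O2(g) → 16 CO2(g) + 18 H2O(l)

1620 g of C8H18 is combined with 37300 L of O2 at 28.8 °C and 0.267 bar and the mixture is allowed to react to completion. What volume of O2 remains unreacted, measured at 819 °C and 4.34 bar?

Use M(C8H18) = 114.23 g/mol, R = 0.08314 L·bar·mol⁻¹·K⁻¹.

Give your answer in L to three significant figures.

n(C8H18) = 1620 / 114.23 = 14.18 mol
n(O2) = PV/RT = (0.267 × 37300) / (0.08314 × 301.95) = 396.7 mol
For 14.18 mol C8H18, stoichiometry requires (25/2) × 14.18 = 177.2 mol O2; 396.7 mol is available, so C8H18 is limiting.
n(O2) consumed = (25/2) × 14.18 = 177.2 mol; remaining = 396.7 − 177.2 = 219.5 mol
V(O2) = nRT/P = 219.5 × 0.08314 × 1092.15 / 4.34 = 4592 L

4590 L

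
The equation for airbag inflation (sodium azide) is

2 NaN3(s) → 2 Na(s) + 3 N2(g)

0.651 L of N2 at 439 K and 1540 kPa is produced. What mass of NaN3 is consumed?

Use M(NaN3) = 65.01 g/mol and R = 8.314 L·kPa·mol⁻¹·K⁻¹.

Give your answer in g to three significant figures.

11.9 g

n(N2) = PV/RT = (1540 × 0.651) / (8.314 × 439) = 0.2747 mol
n(NaN3) = (2/3) × 0.2747 = 0.1831 mol
m(NaN3) = 0.1831 × 65.01 = 11.90 g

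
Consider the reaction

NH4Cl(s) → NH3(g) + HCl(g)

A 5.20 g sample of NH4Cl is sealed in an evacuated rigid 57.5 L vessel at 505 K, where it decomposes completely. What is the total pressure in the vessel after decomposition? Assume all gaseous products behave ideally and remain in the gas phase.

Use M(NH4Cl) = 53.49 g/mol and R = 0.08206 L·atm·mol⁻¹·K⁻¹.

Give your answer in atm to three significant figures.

n(NH4Cl) = 5.20 / 53.49 = 0.09721 mol
n(gas produced) = (2/1) × 0.09721 = 0.1944 mol
P = nRT/V = 0.1944 × 0.08206 × 505 / 57.5 = 0.1401 atm

0.140 atm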